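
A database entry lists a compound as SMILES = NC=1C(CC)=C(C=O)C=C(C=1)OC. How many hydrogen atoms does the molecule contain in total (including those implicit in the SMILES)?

Walk through each heavy atom and fill implicit hydrogens from standard valence (C 4, N 3, O 2, S 2, halogen 1):
  atom 1: N, bond orders sum to 1 (valence 3) → 2 H
  atom 2: C, bond orders sum to 4 (valence 4) → 0 H
  atom 3: C, bond orders sum to 4 (valence 4) → 0 H
  atom 4: C, bond orders sum to 2 (valence 4) → 2 H
  atom 5: C, bond orders sum to 1 (valence 4) → 3 H
  atom 6: C, bond orders sum to 4 (valence 4) → 0 H
  atom 7: C, bond orders sum to 3 (valence 4) → 1 H
  atom 8: O, bond orders sum to 2 (valence 2) → 0 H
  atom 9: C, bond orders sum to 3 (valence 4) → 1 H
  atom 10: C, bond orders sum to 4 (valence 4) → 0 H
  atom 11: C, bond orders sum to 3 (valence 4) → 1 H
  atom 12: O, bond orders sum to 2 (valence 2) → 0 H
  atom 13: C, bond orders sum to 1 (valence 4) → 3 H
Total hydrogens: 13.

13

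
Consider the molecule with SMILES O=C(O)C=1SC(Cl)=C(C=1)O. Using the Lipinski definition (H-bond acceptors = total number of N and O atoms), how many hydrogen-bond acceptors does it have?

N atoms: 0; O atoms: 3.
Lipinski HBA = 0 + 3 = 3.

3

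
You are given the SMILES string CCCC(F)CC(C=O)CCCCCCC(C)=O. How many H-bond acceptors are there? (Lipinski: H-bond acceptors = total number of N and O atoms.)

N atoms: 0; O atoms: 2.
Lipinski HBA = 0 + 2 = 2.

2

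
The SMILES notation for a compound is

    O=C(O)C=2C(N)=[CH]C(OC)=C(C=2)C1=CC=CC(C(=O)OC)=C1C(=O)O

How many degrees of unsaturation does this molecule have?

11

Molecular formula: C17H15NO7.
DoU = (2C + 2 + N − H − X) / 2, where X is the halogen count and O/S are ignored.
    = (2·17 + 2 + 1 − 15 − 0) / 2 = 22 / 2 = 11.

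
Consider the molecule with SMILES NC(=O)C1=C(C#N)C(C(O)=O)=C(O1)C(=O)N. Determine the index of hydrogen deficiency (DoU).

Molecular formula: C8H5N3O5.
DoU = (2C + 2 + N − H − X) / 2, where X is the halogen count and O/S are ignored.
    = (2·8 + 2 + 3 − 5 − 0) / 2 = 16 / 2 = 8.

8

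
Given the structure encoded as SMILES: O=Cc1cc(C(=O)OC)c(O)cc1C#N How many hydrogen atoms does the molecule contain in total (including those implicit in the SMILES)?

7

Walk through each heavy atom and fill implicit hydrogens from standard valence (C 4, N 3, O 2, S 2, halogen 1); for lowercase aromatic atoms, an aromatic c carries 1 H when it has two neighbours and 0 H with three, and aromatic n carries 0 H:
  atom 1: O, bond orders sum to 2 (valence 2) → 0 H
  atom 2: C, bond orders sum to 3 (valence 4) → 1 H
  atom 3: aromatic c, 3 neighbours → 0 H
  atom 4: aromatic c, 2 neighbours → 1 H
  atom 5: aromatic c, 3 neighbours → 0 H
  atom 6: C, bond orders sum to 4 (valence 4) → 0 H
  atom 7: O, bond orders sum to 2 (valence 2) → 0 H
  atom 8: O, bond orders sum to 2 (valence 2) → 0 H
  atom 9: C, bond orders sum to 1 (valence 4) → 3 H
  atom 10: aromatic c, 3 neighbours → 0 H
  atom 11: O, bond orders sum to 1 (valence 2) → 1 H
  atom 12: aromatic c, 2 neighbours → 1 H
  atom 13: aromatic c, 3 neighbours → 0 H
  atom 14: C, bond orders sum to 4 (valence 4) → 0 H
  atom 15: N, bond orders sum to 3 (valence 3) → 0 H
Total hydrogens: 7.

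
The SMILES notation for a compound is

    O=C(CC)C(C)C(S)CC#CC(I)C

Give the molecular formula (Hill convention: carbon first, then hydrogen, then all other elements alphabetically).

Walk through each heavy atom and fill implicit hydrogens from standard valence (C 4, N 3, O 2, S 2, halogen 1):
  atom 1: O, bond orders sum to 2 (valence 2) → 0 H
  atom 2: C, bond orders sum to 4 (valence 4) → 0 H
  atom 3: C, bond orders sum to 2 (valence 4) → 2 H
  atom 4: C, bond orders sum to 1 (valence 4) → 3 H
  atom 5: C, bond orders sum to 3 (valence 4) → 1 H
  atom 6: C, bond orders sum to 1 (valence 4) → 3 H
  atom 7: C, bond orders sum to 3 (valence 4) → 1 H
  atom 8: S, bond orders sum to 1 (valence 2) → 1 H
  atom 9: C, bond orders sum to 2 (valence 4) → 2 H
  atom 10: C, bond orders sum to 4 (valence 4) → 0 H
  atom 11: C, bond orders sum to 4 (valence 4) → 0 H
  atom 12: C, bond orders sum to 3 (valence 4) → 1 H
  atom 13: I (halogen, monovalent) → 0 H
  atom 14: C, bond orders sum to 1 (valence 4) → 3 H
Totals → C:11, H:17, I:1, O:1, S:1.
In Hill order: C11H17IOS.

C11H17IOS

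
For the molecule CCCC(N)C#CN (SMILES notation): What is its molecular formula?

Walk through each heavy atom and fill implicit hydrogens from standard valence (C 4, N 3, O 2, S 2, halogen 1):
  atom 1: C, bond orders sum to 1 (valence 4) → 3 H
  atom 2: C, bond orders sum to 2 (valence 4) → 2 H
  atom 3: C, bond orders sum to 2 (valence 4) → 2 H
  atom 4: C, bond orders sum to 3 (valence 4) → 1 H
  atom 5: N, bond orders sum to 1 (valence 3) → 2 H
  atom 6: C, bond orders sum to 4 (valence 4) → 0 H
  atom 7: C, bond orders sum to 4 (valence 4) → 0 H
  atom 8: N, bond orders sum to 1 (valence 3) → 2 H
Totals → C:6, H:12, N:2.
In Hill order: C6H12N2.

C6H12N2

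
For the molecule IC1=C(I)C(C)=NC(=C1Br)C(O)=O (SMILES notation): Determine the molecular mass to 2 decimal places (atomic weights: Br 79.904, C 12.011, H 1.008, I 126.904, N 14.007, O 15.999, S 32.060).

467.83 g/mol

First, the molecular formula is C7H4BrI2NO2 (counting implicit H from valence).
  Br: 1 × 79.904 = 79.904
  C: 7 × 12.011 = 84.077
  H: 4 × 1.008 = 4.032
  I: 2 × 126.904 = 253.808
  N: 1 × 14.007 = 14.007
  O: 2 × 15.999 = 31.998
Sum: 1×79.904 + 7×12.011 + 4×1.008 + 2×126.904 + 1×14.007 + 2×15.999 = 467.826 → 467.83 g/mol.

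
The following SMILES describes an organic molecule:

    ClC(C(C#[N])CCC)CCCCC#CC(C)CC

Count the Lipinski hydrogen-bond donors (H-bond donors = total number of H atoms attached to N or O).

Donors: find every N or O and count the H atoms it carries.
  atom 5 (N): bond orders sum to 3 → 0 H
Lipinski HBD = 0.

0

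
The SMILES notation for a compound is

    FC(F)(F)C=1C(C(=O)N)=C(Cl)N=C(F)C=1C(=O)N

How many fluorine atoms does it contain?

Scan the SMILES for F atoms (remember two-letter symbols like Cl and Br are single atoms).
Fluorine count: 4.

4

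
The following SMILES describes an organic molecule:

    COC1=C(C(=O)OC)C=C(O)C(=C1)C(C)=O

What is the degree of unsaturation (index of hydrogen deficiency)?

Molecular formula: C11H12O5.
DoU = (2C + 2 + N − H − X) / 2, where X is the halogen count and O/S are ignored.
    = (2·11 + 2 + 0 − 12 − 0) / 2 = 12 / 2 = 6.

6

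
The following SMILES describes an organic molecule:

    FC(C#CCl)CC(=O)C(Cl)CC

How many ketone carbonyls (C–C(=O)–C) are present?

1

The ketone motif appears at heavy-atom position 7 in the SMILES.
Other groups present: 1 alkyne.
Ketone count: 1.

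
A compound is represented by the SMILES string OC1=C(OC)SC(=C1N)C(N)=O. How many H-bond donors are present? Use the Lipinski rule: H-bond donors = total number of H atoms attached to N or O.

Donors: find every N or O and count the H atoms it carries.
  atom 1 (O): bond orders sum to 1 → 1 H
  atom 4 (O): bond orders sum to 2 → 0 H
  atom 9 (N): bond orders sum to 1 → 2 H
  atom 11 (N): bond orders sum to 1 → 2 H
  atom 12 (O): bond orders sum to 2 → 0 H
Lipinski HBD = 5.

5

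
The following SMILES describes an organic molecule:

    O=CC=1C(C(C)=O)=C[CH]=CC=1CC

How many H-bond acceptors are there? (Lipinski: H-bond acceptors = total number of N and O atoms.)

N atoms: 0; O atoms: 2.
Lipinski HBA = 0 + 2 = 2.

2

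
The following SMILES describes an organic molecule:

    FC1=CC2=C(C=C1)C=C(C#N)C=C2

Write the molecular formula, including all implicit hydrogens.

C11H6FN

Walk through each heavy atom and fill implicit hydrogens from standard valence (C 4, N 3, O 2, S 2, halogen 1):
  atom 1: F (halogen, monovalent) → 0 H
  atom 2: C, bond orders sum to 4 (valence 4) → 0 H
  atom 3: C, bond orders sum to 3 (valence 4) → 1 H
  atom 4: C, bond orders sum to 4 (valence 4) → 0 H
  atom 5: C, bond orders sum to 4 (valence 4) → 0 H
  atom 6: C, bond orders sum to 3 (valence 4) → 1 H
  atom 7: C, bond orders sum to 3 (valence 4) → 1 H
  atom 8: C, bond orders sum to 3 (valence 4) → 1 H
  atom 9: C, bond orders sum to 4 (valence 4) → 0 H
  atom 10: C, bond orders sum to 4 (valence 4) → 0 H
  atom 11: N, bond orders sum to 3 (valence 3) → 0 H
  atom 12: C, bond orders sum to 3 (valence 4) → 1 H
  atom 13: C, bond orders sum to 3 (valence 4) → 1 H
Totals → C:11, H:6, F:1, N:1.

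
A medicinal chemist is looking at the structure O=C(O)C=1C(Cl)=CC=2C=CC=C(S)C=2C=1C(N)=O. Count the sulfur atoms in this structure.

1

Scan the SMILES for S atoms (remember two-letter symbols like Cl and Br are single atoms).
Sulfur count: 1.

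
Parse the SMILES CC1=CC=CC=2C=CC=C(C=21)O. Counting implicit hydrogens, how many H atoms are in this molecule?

Walk through each heavy atom and fill implicit hydrogens from standard valence (C 4, N 3, O 2, S 2, halogen 1):
  atom 1: C, bond orders sum to 1 (valence 4) → 3 H
  atom 2: C, bond orders sum to 4 (valence 4) → 0 H
  atom 3: C, bond orders sum to 3 (valence 4) → 1 H
  atom 4: C, bond orders sum to 3 (valence 4) → 1 H
  atom 5: C, bond orders sum to 3 (valence 4) → 1 H
  atom 6: C, bond orders sum to 4 (valence 4) → 0 H
  atom 7: C, bond orders sum to 3 (valence 4) → 1 H
  atom 8: C, bond orders sum to 3 (valence 4) → 1 H
  atom 9: C, bond orders sum to 3 (valence 4) → 1 H
  atom 10: C, bond orders sum to 4 (valence 4) → 0 H
  atom 11: C, bond orders sum to 4 (valence 4) → 0 H
  atom 12: O, bond orders sum to 1 (valence 2) → 1 H
Total hydrogens: 10.

10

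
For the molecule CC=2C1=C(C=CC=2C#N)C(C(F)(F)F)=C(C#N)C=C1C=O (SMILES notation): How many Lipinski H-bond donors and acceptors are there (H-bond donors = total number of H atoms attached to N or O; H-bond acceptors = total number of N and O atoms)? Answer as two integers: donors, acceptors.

0, 3

Donors: find every N or O and count the H atoms it carries.
  atom 9 (N): bond orders sum to 3 → 0 H
  atom 17 (N): bond orders sum to 3 → 0 H
  atom 21 (O): bond orders sum to 2 → 0 H
Lipinski HBD = 0.
Acceptors: N atoms = 2, O atoms = 1 → HBA = 3.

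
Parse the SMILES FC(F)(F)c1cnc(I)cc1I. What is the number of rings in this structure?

1

In SMILES, each pair of matching ring-closure digits denotes one ring-closing bond; the number of such bonds equals the number of independent rings.
Ring-closure bonds here: 1.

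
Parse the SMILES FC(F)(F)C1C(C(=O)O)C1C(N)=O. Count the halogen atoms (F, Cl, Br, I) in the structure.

Halogen atoms appear at heavy-atom positions 1, 3, 4 (3×F).
Other groups present: 1 amide, 1 carboxylic acid.
Halogen count: 3.

3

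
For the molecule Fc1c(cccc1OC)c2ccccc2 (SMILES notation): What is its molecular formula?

Walk through each heavy atom and fill implicit hydrogens from standard valence (C 4, N 3, O 2, S 2, halogen 1); for lowercase aromatic atoms, an aromatic c carries 1 H when it has two neighbours and 0 H with three, and aromatic n carries 0 H:
  atom 1: F (halogen, monovalent) → 0 H
  atom 2: aromatic c, 3 neighbours → 0 H
  atom 3: aromatic c, 3 neighbours → 0 H
  atom 4: aromatic c, 2 neighbours → 1 H
  atom 5: aromatic c, 2 neighbours → 1 H
  atom 6: aromatic c, 2 neighbours → 1 H
  atom 7: aromatic c, 3 neighbours → 0 H
  atom 8: O, bond orders sum to 2 (valence 2) → 0 H
  atom 9: C, bond orders sum to 1 (valence 4) → 3 H
  atom 10: aromatic c, 3 neighbours → 0 H
  atom 11: aromatic c, 2 neighbours → 1 H
  atom 12: aromatic c, 2 neighbours → 1 H
  atom 13: aromatic c, 2 neighbours → 1 H
  atom 14: aromatic c, 2 neighbours → 1 H
  atom 15: aromatic c, 2 neighbours → 1 H
Totals → C:13, H:11, F:1, O:1.
In Hill order: C13H11FO.

C13H11FO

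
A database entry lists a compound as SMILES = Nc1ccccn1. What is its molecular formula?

Walk through each heavy atom and fill implicit hydrogens from standard valence (C 4, N 3, O 2, S 2, halogen 1); for lowercase aromatic atoms, an aromatic c carries 1 H when it has two neighbours and 0 H with three, and aromatic n carries 0 H:
  atom 1: N, bond orders sum to 1 (valence 3) → 2 H
  atom 2: aromatic c, 3 neighbours → 0 H
  atom 3: aromatic c, 2 neighbours → 1 H
  atom 4: aromatic c, 2 neighbours → 1 H
  atom 5: aromatic c, 2 neighbours → 1 H
  atom 6: aromatic c, 2 neighbours → 1 H
  atom 7: aromatic n, 2 neighbours → 0 H
Totals → C:5, H:6, N:2.

C5H6N2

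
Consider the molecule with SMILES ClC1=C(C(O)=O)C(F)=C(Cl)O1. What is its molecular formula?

Walk through each heavy atom and fill implicit hydrogens from standard valence (C 4, N 3, O 2, S 2, halogen 1):
  atom 1: Cl (halogen, monovalent) → 0 H
  atom 2: C, bond orders sum to 4 (valence 4) → 0 H
  atom 3: C, bond orders sum to 4 (valence 4) → 0 H
  atom 4: C, bond orders sum to 4 (valence 4) → 0 H
  atom 5: O, bond orders sum to 1 (valence 2) → 1 H
  atom 6: O, bond orders sum to 2 (valence 2) → 0 H
  atom 7: C, bond orders sum to 4 (valence 4) → 0 H
  atom 8: F (halogen, monovalent) → 0 H
  atom 9: C, bond orders sum to 4 (valence 4) → 0 H
  atom 10: Cl (halogen, monovalent) → 0 H
  atom 11: O, bond orders sum to 2 (valence 2) → 0 H
Totals → C:5, H:1, Cl:2, F:1, O:3.
In Hill order: C5HCl2FO3.

C5HCl2FO3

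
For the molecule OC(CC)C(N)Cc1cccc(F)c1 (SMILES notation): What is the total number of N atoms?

1

Scan the SMILES for N atoms (remember two-letter symbols like Cl and Br are single atoms).
Nitrogen count: 1.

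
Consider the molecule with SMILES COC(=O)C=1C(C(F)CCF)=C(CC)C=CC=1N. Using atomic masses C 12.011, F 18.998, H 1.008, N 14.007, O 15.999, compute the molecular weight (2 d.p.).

First, the molecular formula is C13H17F2NO2 (counting implicit H from valence).
  C: 13 × 12.011 = 156.143
  F: 2 × 18.998 = 37.996
  H: 17 × 1.008 = 17.136
  N: 1 × 14.007 = 14.007
  O: 2 × 15.999 = 31.998
Sum: 13×12.011 + 2×18.998 + 17×1.008 + 1×14.007 + 2×15.999 = 257.280 → 257.28 g/mol.

257.28 g/mol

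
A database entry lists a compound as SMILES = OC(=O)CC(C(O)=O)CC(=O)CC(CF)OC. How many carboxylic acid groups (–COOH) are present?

The carboxylic acid motif appears at heavy-atom positions 2, 6 in the SMILES.
Other groups present: 1 ether, 1 ketone.
Carboxylic acid count: 2.

2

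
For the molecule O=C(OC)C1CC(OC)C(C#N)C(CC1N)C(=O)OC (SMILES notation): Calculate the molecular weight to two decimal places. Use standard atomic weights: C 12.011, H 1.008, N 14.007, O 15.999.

First, the molecular formula is C13H20N2O5 (counting implicit H from valence).
  C: 13 × 12.011 = 156.143
  H: 20 × 1.008 = 20.160
  N: 2 × 14.007 = 28.014
  O: 5 × 15.999 = 79.995
Sum: 13×12.011 + 20×1.008 + 2×14.007 + 5×15.999 = 284.312 → 284.31 g/mol.

284.31 g/mol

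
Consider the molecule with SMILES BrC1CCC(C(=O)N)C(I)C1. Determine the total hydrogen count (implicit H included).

11

Walk through each heavy atom and fill implicit hydrogens from standard valence (C 4, N 3, O 2, S 2, halogen 1):
  atom 1: Br (halogen, monovalent) → 0 H
  atom 2: C, bond orders sum to 3 (valence 4) → 1 H
  atom 3: C, bond orders sum to 2 (valence 4) → 2 H
  atom 4: C, bond orders sum to 2 (valence 4) → 2 H
  atom 5: C, bond orders sum to 3 (valence 4) → 1 H
  atom 6: C, bond orders sum to 4 (valence 4) → 0 H
  atom 7: O, bond orders sum to 2 (valence 2) → 0 H
  atom 8: N, bond orders sum to 1 (valence 3) → 2 H
  atom 9: C, bond orders sum to 3 (valence 4) → 1 H
  atom 10: I (halogen, monovalent) → 0 H
  atom 11: C, bond orders sum to 2 (valence 4) → 2 H
Total hydrogens: 11.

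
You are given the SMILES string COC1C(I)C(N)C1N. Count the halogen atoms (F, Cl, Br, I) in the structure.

Halogen atoms appear at heavy-atom position 5 (1×I).
Other groups present: 1 ether, 2 primary amine.
Halogen count: 1.

1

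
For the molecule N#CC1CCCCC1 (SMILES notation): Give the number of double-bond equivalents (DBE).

3

Degree of unsaturation = (number of rings) + (number of π bonds).
Ring closures in the SMILES: 1.
π bonds: 1 triple bond (each 2 DoU) → 2 DoU from unsaturation.
Total DoU = 1 + 2 = 3.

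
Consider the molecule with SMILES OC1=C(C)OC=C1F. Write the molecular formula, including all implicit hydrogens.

Walk through each heavy atom and fill implicit hydrogens from standard valence (C 4, N 3, O 2, S 2, halogen 1):
  atom 1: O, bond orders sum to 1 (valence 2) → 1 H
  atom 2: C, bond orders sum to 4 (valence 4) → 0 H
  atom 3: C, bond orders sum to 4 (valence 4) → 0 H
  atom 4: C, bond orders sum to 1 (valence 4) → 3 H
  atom 5: O, bond orders sum to 2 (valence 2) → 0 H
  atom 6: C, bond orders sum to 3 (valence 4) → 1 H
  atom 7: C, bond orders sum to 4 (valence 4) → 0 H
  atom 8: F (halogen, monovalent) → 0 H
Totals → C:5, H:5, F:1, O:2.
In Hill order: C5H5FO2.

C5H5FO2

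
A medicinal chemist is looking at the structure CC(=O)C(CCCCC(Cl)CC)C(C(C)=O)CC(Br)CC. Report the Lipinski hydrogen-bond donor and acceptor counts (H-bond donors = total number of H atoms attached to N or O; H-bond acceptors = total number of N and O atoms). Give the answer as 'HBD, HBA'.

Donors: find every N or O and count the H atoms it carries.
  atom 3 (O): bond orders sum to 2 → 0 H
  atom 16 (O): bond orders sum to 2 → 0 H
Lipinski HBD = 0.
Acceptors: N atoms = 0, O atoms = 2 → HBA = 2.

0, 2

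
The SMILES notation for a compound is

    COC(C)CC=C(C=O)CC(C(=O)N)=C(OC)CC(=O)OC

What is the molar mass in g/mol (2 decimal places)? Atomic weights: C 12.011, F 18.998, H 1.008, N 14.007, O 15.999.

313.35 g/mol

First, the molecular formula is C15H23NO6 (counting implicit H from valence).
  C: 15 × 12.011 = 180.165
  H: 23 × 1.008 = 23.184
  N: 1 × 14.007 = 14.007
  O: 6 × 15.999 = 95.994
Sum: 15×12.011 + 23×1.008 + 1×14.007 + 6×15.999 = 313.350 → 313.35 g/mol.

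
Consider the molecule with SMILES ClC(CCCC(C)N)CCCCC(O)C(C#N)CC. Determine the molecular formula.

Walk through each heavy atom and fill implicit hydrogens from standard valence (C 4, N 3, O 2, S 2, halogen 1):
  atom 1: Cl (halogen, monovalent) → 0 H
  atom 2: C, bond orders sum to 3 (valence 4) → 1 H
  atom 3: C, bond orders sum to 2 (valence 4) → 2 H
  atom 4: C, bond orders sum to 2 (valence 4) → 2 H
  atom 5: C, bond orders sum to 2 (valence 4) → 2 H
  atom 6: C, bond orders sum to 3 (valence 4) → 1 H
  atom 7: C, bond orders sum to 1 (valence 4) → 3 H
  atom 8: N, bond orders sum to 1 (valence 3) → 2 H
  atom 9: C, bond orders sum to 2 (valence 4) → 2 H
  atom 10: C, bond orders sum to 2 (valence 4) → 2 H
  atom 11: C, bond orders sum to 2 (valence 4) → 2 H
  atom 12: C, bond orders sum to 2 (valence 4) → 2 H
  atom 13: C, bond orders sum to 3 (valence 4) → 1 H
  atom 14: O, bond orders sum to 1 (valence 2) → 1 H
  atom 15: C, bond orders sum to 3 (valence 4) → 1 H
  atom 16: C, bond orders sum to 4 (valence 4) → 0 H
  atom 17: N, bond orders sum to 3 (valence 3) → 0 H
  atom 18: C, bond orders sum to 2 (valence 4) → 2 H
  atom 19: C, bond orders sum to 1 (valence 4) → 3 H
Totals → C:15, H:29, Cl:1, N:2, O:1.
In Hill order: C15H29ClN2O.

C15H29ClN2O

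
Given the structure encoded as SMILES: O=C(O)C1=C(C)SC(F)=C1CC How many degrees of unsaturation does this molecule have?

4

Degree of unsaturation = (number of rings) + (number of π bonds).
Ring closures in the SMILES: 1.
π bonds: 3 double bonds (each 1 DoU) → 3 DoU from unsaturation.
Total DoU = 1 + 3 = 4.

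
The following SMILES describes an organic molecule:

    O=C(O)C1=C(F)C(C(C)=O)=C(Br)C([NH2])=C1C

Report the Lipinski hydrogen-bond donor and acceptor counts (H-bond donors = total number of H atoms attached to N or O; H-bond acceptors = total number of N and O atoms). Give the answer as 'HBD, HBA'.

3, 4

Donors: find every N or O and count the H atoms it carries.
  atom 1 (O): bond orders sum to 2 → 0 H
  atom 3 (O): bond orders sum to 1 → 1 H
  atom 10 (O): bond orders sum to 2 → 0 H
  atom 14 (N): bond orders sum to 1 → 2 H
Lipinski HBD = 3.
Acceptors: N atoms = 1, O atoms = 3 → HBA = 4.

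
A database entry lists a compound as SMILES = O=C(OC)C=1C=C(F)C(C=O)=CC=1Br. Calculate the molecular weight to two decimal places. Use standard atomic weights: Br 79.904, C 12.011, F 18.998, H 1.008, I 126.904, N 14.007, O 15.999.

First, the molecular formula is C9H6BrFO3 (counting implicit H from valence).
  Br: 1 × 79.904 = 79.904
  C: 9 × 12.011 = 108.099
  F: 1 × 18.998 = 18.998
  H: 6 × 1.008 = 6.048
  O: 3 × 15.999 = 47.997
Sum: 1×79.904 + 9×12.011 + 1×18.998 + 6×1.008 + 3×15.999 = 261.046 → 261.05 g/mol.

261.05 g/mol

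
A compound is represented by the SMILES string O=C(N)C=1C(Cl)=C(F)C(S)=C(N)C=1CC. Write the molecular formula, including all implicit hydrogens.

C9H10ClFN2OS

Walk through each heavy atom and fill implicit hydrogens from standard valence (C 4, N 3, O 2, S 2, halogen 1):
  atom 1: O, bond orders sum to 2 (valence 2) → 0 H
  atom 2: C, bond orders sum to 4 (valence 4) → 0 H
  atom 3: N, bond orders sum to 1 (valence 3) → 2 H
  atom 4: C, bond orders sum to 4 (valence 4) → 0 H
  atom 5: C, bond orders sum to 4 (valence 4) → 0 H
  atom 6: Cl (halogen, monovalent) → 0 H
  atom 7: C, bond orders sum to 4 (valence 4) → 0 H
  atom 8: F (halogen, monovalent) → 0 H
  atom 9: C, bond orders sum to 4 (valence 4) → 0 H
  atom 10: S, bond orders sum to 1 (valence 2) → 1 H
  atom 11: C, bond orders sum to 4 (valence 4) → 0 H
  atom 12: N, bond orders sum to 1 (valence 3) → 2 H
  atom 13: C, bond orders sum to 4 (valence 4) → 0 H
  atom 14: C, bond orders sum to 2 (valence 4) → 2 H
  atom 15: C, bond orders sum to 1 (valence 4) → 3 H
Totals → C:9, H:10, Cl:1, F:1, N:2, O:1, S:1.
In Hill order: C9H10ClFN2OS.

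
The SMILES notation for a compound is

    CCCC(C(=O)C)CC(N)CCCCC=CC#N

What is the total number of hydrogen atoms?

Walk through each heavy atom and fill implicit hydrogens from standard valence (C 4, N 3, O 2, S 2, halogen 1):
  atom 1: C, bond orders sum to 1 (valence 4) → 3 H
  atom 2: C, bond orders sum to 2 (valence 4) → 2 H
  atom 3: C, bond orders sum to 2 (valence 4) → 2 H
  atom 4: C, bond orders sum to 3 (valence 4) → 1 H
  atom 5: C, bond orders sum to 4 (valence 4) → 0 H
  atom 6: O, bond orders sum to 2 (valence 2) → 0 H
  atom 7: C, bond orders sum to 1 (valence 4) → 3 H
  atom 8: C, bond orders sum to 2 (valence 4) → 2 H
  atom 9: C, bond orders sum to 3 (valence 4) → 1 H
  atom 10: N, bond orders sum to 1 (valence 3) → 2 H
  atom 11: C, bond orders sum to 2 (valence 4) → 2 H
  atom 12: C, bond orders sum to 2 (valence 4) → 2 H
  atom 13: C, bond orders sum to 2 (valence 4) → 2 H
  atom 14: C, bond orders sum to 2 (valence 4) → 2 H
  atom 15: C, bond orders sum to 3 (valence 4) → 1 H
  atom 16: C, bond orders sum to 3 (valence 4) → 1 H
  atom 17: C, bond orders sum to 4 (valence 4) → 0 H
  atom 18: N, bond orders sum to 3 (valence 3) → 0 H
Total hydrogens: 26.

26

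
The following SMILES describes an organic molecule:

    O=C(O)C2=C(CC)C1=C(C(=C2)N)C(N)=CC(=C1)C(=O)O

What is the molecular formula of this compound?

C14H14N2O4

Walk through each heavy atom and fill implicit hydrogens from standard valence (C 4, N 3, O 2, S 2, halogen 1):
  atom 1: O, bond orders sum to 2 (valence 2) → 0 H
  atom 2: C, bond orders sum to 4 (valence 4) → 0 H
  atom 3: O, bond orders sum to 1 (valence 2) → 1 H
  atom 4: C, bond orders sum to 4 (valence 4) → 0 H
  atom 5: C, bond orders sum to 4 (valence 4) → 0 H
  atom 6: C, bond orders sum to 2 (valence 4) → 2 H
  atom 7: C, bond orders sum to 1 (valence 4) → 3 H
  atom 8: C, bond orders sum to 4 (valence 4) → 0 H
  atom 9: C, bond orders sum to 4 (valence 4) → 0 H
  atom 10: C, bond orders sum to 4 (valence 4) → 0 H
  atom 11: C, bond orders sum to 3 (valence 4) → 1 H
  atom 12: N, bond orders sum to 1 (valence 3) → 2 H
  atom 13: C, bond orders sum to 4 (valence 4) → 0 H
  atom 14: N, bond orders sum to 1 (valence 3) → 2 H
  atom 15: C, bond orders sum to 3 (valence 4) → 1 H
  atom 16: C, bond orders sum to 4 (valence 4) → 0 H
  atom 17: C, bond orders sum to 3 (valence 4) → 1 H
  atom 18: C, bond orders sum to 4 (valence 4) → 0 H
  atom 19: O, bond orders sum to 2 (valence 2) → 0 H
  atom 20: O, bond orders sum to 1 (valence 2) → 1 H
Totals → C:14, H:14, N:2, O:4.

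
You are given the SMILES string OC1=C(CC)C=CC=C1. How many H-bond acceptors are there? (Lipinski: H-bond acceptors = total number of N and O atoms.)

N atoms: 0; O atoms: 1.
Lipinski HBA = 0 + 1 = 1.

1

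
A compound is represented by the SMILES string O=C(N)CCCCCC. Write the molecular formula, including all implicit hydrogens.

Walk through each heavy atom and fill implicit hydrogens from standard valence (C 4, N 3, O 2, S 2, halogen 1):
  atom 1: O, bond orders sum to 2 (valence 2) → 0 H
  atom 2: C, bond orders sum to 4 (valence 4) → 0 H
  atom 3: N, bond orders sum to 1 (valence 3) → 2 H
  atom 4: C, bond orders sum to 2 (valence 4) → 2 H
  atom 5: C, bond orders sum to 2 (valence 4) → 2 H
  atom 6: C, bond orders sum to 2 (valence 4) → 2 H
  atom 7: C, bond orders sum to 2 (valence 4) → 2 H
  atom 8: C, bond orders sum to 2 (valence 4) → 2 H
  atom 9: C, bond orders sum to 1 (valence 4) → 3 H
Totals → C:7, H:15, N:1, O:1.
In Hill order: C7H15NO.

C7H15NO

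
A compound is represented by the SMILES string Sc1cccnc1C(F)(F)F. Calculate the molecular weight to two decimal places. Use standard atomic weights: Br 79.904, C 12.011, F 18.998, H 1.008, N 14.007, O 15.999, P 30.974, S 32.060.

179.16 g/mol

First, the molecular formula is C6H4F3NS (counting implicit H from valence).
  C: 6 × 12.011 = 72.066
  F: 3 × 18.998 = 56.994
  H: 4 × 1.008 = 4.032
  N: 1 × 14.007 = 14.007
  S: 1 × 32.060 = 32.060
Sum: 6×12.011 + 3×18.998 + 4×1.008 + 1×14.007 + 1×32.060 = 179.159 → 179.16 g/mol.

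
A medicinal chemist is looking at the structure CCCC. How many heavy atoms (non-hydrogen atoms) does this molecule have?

4

Every atom symbol written in the SMILES (organic subset) is one heavy atom; implicit H are not written.
Heavy atoms by element → C:4.
Total: 4.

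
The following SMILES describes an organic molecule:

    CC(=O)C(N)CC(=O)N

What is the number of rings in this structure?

0

In SMILES, each pair of matching ring-closure digits denotes one ring-closing bond; the number of such bonds equals the number of independent rings.
Ring-closure bonds here: 0.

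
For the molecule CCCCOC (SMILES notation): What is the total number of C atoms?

Count every carbon token in the SMILES (each C, including those in ring-closure positions and inside branches).
Carbon count: 5.

5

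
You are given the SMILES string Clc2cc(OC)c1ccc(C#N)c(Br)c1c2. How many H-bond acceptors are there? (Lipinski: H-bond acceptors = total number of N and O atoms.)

N atoms: 1; O atoms: 1.
Lipinski HBA = 1 + 1 = 2.

2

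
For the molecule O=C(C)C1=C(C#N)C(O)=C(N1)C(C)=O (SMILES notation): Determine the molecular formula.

C9H8N2O3

Walk through each heavy atom and fill implicit hydrogens from standard valence (C 4, N 3, O 2, S 2, halogen 1):
  atom 1: O, bond orders sum to 2 (valence 2) → 0 H
  atom 2: C, bond orders sum to 4 (valence 4) → 0 H
  atom 3: C, bond orders sum to 1 (valence 4) → 3 H
  atom 4: C, bond orders sum to 4 (valence 4) → 0 H
  atom 5: C, bond orders sum to 4 (valence 4) → 0 H
  atom 6: C, bond orders sum to 4 (valence 4) → 0 H
  atom 7: N, bond orders sum to 3 (valence 3) → 0 H
  atom 8: C, bond orders sum to 4 (valence 4) → 0 H
  atom 9: O, bond orders sum to 1 (valence 2) → 1 H
  atom 10: C, bond orders sum to 4 (valence 4) → 0 H
  atom 11: N, bond orders sum to 2 (valence 3) → 1 H
  atom 12: C, bond orders sum to 4 (valence 4) → 0 H
  atom 13: C, bond orders sum to 1 (valence 4) → 3 H
  atom 14: O, bond orders sum to 2 (valence 2) → 0 H
Totals → C:9, H:8, N:2, O:3.
In Hill order: C9H8N2O3.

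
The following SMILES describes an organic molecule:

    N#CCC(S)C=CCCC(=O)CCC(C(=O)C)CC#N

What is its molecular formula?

Walk through each heavy atom and fill implicit hydrogens from standard valence (C 4, N 3, O 2, S 2, halogen 1):
  atom 1: N, bond orders sum to 3 (valence 3) → 0 H
  atom 2: C, bond orders sum to 4 (valence 4) → 0 H
  atom 3: C, bond orders sum to 2 (valence 4) → 2 H
  atom 4: C, bond orders sum to 3 (valence 4) → 1 H
  atom 5: S, bond orders sum to 1 (valence 2) → 1 H
  atom 6: C, bond orders sum to 3 (valence 4) → 1 H
  atom 7: C, bond orders sum to 3 (valence 4) → 1 H
  atom 8: C, bond orders sum to 2 (valence 4) → 2 H
  atom 9: C, bond orders sum to 2 (valence 4) → 2 H
  atom 10: C, bond orders sum to 4 (valence 4) → 0 H
  atom 11: O, bond orders sum to 2 (valence 2) → 0 H
  atom 12: C, bond orders sum to 2 (valence 4) → 2 H
  atom 13: C, bond orders sum to 2 (valence 4) → 2 H
  atom 14: C, bond orders sum to 3 (valence 4) → 1 H
  atom 15: C, bond orders sum to 4 (valence 4) → 0 H
  atom 16: O, bond orders sum to 2 (valence 2) → 0 H
  atom 17: C, bond orders sum to 1 (valence 4) → 3 H
  atom 18: C, bond orders sum to 2 (valence 4) → 2 H
  atom 19: C, bond orders sum to 4 (valence 4) → 0 H
  atom 20: N, bond orders sum to 3 (valence 3) → 0 H
Totals → C:15, H:20, N:2, O:2, S:1.
In Hill order: C15H20N2O2S.

C15H20N2O2S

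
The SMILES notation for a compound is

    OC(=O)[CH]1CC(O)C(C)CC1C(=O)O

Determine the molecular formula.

C9H14O5

Walk through each heavy atom and fill implicit hydrogens from standard valence (C 4, N 3, O 2, S 2, halogen 1):
  atom 1: O, bond orders sum to 1 (valence 2) → 1 H
  atom 2: C, bond orders sum to 4 (valence 4) → 0 H
  atom 3: O, bond orders sum to 2 (valence 2) → 0 H
  atom 4: C with explicit H count 1
  atom 5: C, bond orders sum to 2 (valence 4) → 2 H
  atom 6: C, bond orders sum to 3 (valence 4) → 1 H
  atom 7: O, bond orders sum to 1 (valence 2) → 1 H
  atom 8: C, bond orders sum to 3 (valence 4) → 1 H
  atom 9: C, bond orders sum to 1 (valence 4) → 3 H
  atom 10: C, bond orders sum to 2 (valence 4) → 2 H
  atom 11: C, bond orders sum to 3 (valence 4) → 1 H
  atom 12: C, bond orders sum to 4 (valence 4) → 0 H
  atom 13: O, bond orders sum to 2 (valence 2) → 0 H
  atom 14: O, bond orders sum to 1 (valence 2) → 1 H
Totals → C:9, H:14, O:5.
In Hill order: C9H14O5.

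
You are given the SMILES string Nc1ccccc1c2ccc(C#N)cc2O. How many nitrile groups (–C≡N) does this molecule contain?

The nitrile motif appears at heavy-atom position 12 in the SMILES.
Other groups present: 1 hydroxyl, 1 primary amine.
Nitrile count: 1.

1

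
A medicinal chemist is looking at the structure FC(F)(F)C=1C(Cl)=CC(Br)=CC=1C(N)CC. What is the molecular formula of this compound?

Walk through each heavy atom and fill implicit hydrogens from standard valence (C 4, N 3, O 2, S 2, halogen 1):
  atom 1: F (halogen, monovalent) → 0 H
  atom 2: C, bond orders sum to 4 (valence 4) → 0 H
  atom 3: F (halogen, monovalent) → 0 H
  atom 4: F (halogen, monovalent) → 0 H
  atom 5: C, bond orders sum to 4 (valence 4) → 0 H
  atom 6: C, bond orders sum to 4 (valence 4) → 0 H
  atom 7: Cl (halogen, monovalent) → 0 H
  atom 8: C, bond orders sum to 3 (valence 4) → 1 H
  atom 9: C, bond orders sum to 4 (valence 4) → 0 H
  atom 10: Br (halogen, monovalent) → 0 H
  atom 11: C, bond orders sum to 3 (valence 4) → 1 H
  atom 12: C, bond orders sum to 4 (valence 4) → 0 H
  atom 13: C, bond orders sum to 3 (valence 4) → 1 H
  atom 14: N, bond orders sum to 1 (valence 3) → 2 H
  atom 15: C, bond orders sum to 2 (valence 4) → 2 H
  atom 16: C, bond orders sum to 1 (valence 4) → 3 H
Totals → C:10, H:10, Br:1, Cl:1, F:3, N:1.
In Hill order: C10H10BrClF3N.

C10H10BrClF3N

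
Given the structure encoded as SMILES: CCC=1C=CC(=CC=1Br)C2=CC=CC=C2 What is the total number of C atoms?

14

Count every carbon token in the SMILES (each C, including those in ring-closure positions and inside branches).
Carbon count: 14.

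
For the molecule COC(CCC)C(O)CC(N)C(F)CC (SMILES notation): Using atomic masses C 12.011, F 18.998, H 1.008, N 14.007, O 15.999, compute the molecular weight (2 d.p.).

221.32 g/mol

First, the molecular formula is C11H24FNO2 (counting implicit H from valence).
  C: 11 × 12.011 = 132.121
  F: 1 × 18.998 = 18.998
  H: 24 × 1.008 = 24.192
  N: 1 × 14.007 = 14.007
  O: 2 × 15.999 = 31.998
Sum: 11×12.011 + 1×18.998 + 24×1.008 + 1×14.007 + 2×15.999 = 221.316 → 221.32 g/mol.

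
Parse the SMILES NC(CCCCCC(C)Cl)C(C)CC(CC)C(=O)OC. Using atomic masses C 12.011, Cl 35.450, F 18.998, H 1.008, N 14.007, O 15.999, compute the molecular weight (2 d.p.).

305.89 g/mol

First, the molecular formula is C16H32ClNO2 (counting implicit H from valence).
  C: 16 × 12.011 = 192.176
  Cl: 1 × 35.450 = 35.450
  H: 32 × 1.008 = 32.256
  N: 1 × 14.007 = 14.007
  O: 2 × 15.999 = 31.998
Sum: 16×12.011 + 1×35.450 + 32×1.008 + 1×14.007 + 2×15.999 = 305.887 → 305.89 g/mol.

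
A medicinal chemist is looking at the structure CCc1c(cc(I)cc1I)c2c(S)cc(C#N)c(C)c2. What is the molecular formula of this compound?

Walk through each heavy atom and fill implicit hydrogens from standard valence (C 4, N 3, O 2, S 2, halogen 1); for lowercase aromatic atoms, an aromatic c carries 1 H when it has two neighbours and 0 H with three, and aromatic n carries 0 H:
  atom 1: C, bond orders sum to 1 (valence 4) → 3 H
  atom 2: C, bond orders sum to 2 (valence 4) → 2 H
  atom 3: aromatic c, 3 neighbours → 0 H
  atom 4: aromatic c, 3 neighbours → 0 H
  atom 5: aromatic c, 2 neighbours → 1 H
  atom 6: aromatic c, 3 neighbours → 0 H
  atom 7: I (halogen, monovalent) → 0 H
  atom 8: aromatic c, 2 neighbours → 1 H
  atom 9: aromatic c, 3 neighbours → 0 H
  atom 10: I (halogen, monovalent) → 0 H
  atom 11: aromatic c, 3 neighbours → 0 H
  atom 12: aromatic c, 3 neighbours → 0 H
  atom 13: S, bond orders sum to 1 (valence 2) → 1 H
  atom 14: aromatic c, 2 neighbours → 1 H
  atom 15: aromatic c, 3 neighbours → 0 H
  atom 16: C, bond orders sum to 4 (valence 4) → 0 H
  atom 17: N, bond orders sum to 3 (valence 3) → 0 H
  atom 18: aromatic c, 3 neighbours → 0 H
  atom 19: C, bond orders sum to 1 (valence 4) → 3 H
  atom 20: aromatic c, 2 neighbours → 1 H
Totals → C:16, H:13, I:2, N:1, S:1.
In Hill order: C16H13I2NS.

C16H13I2NS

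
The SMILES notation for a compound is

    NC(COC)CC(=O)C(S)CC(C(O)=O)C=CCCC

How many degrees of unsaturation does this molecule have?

Degree of unsaturation = (number of rings) + (number of π bonds).
Ring closures in the SMILES: 0.
π bonds: 3 double bonds (each 1 DoU) → 3 DoU from unsaturation.
Total DoU = 0 + 3 = 3.

3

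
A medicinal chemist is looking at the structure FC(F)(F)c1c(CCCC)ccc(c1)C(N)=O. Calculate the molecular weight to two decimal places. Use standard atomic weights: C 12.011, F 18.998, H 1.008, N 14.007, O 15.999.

First, the molecular formula is C12H14F3NO (counting implicit H from valence).
  C: 12 × 12.011 = 144.132
  F: 3 × 18.998 = 56.994
  H: 14 × 1.008 = 14.112
  N: 1 × 14.007 = 14.007
  O: 1 × 15.999 = 15.999
Sum: 12×12.011 + 3×18.998 + 14×1.008 + 1×14.007 + 1×15.999 = 245.244 → 245.24 g/mol.

245.24 g/mol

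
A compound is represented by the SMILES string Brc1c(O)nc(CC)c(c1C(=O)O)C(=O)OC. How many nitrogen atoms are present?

Scan the SMILES for N atoms (remember two-letter symbols like Cl and Br are single atoms).
Nitrogen count: 1.

1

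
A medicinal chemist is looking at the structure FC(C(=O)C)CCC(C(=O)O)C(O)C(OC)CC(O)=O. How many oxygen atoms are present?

7

Scan the SMILES for O atoms (remember two-letter symbols like Cl and Br are single atoms).
Oxygen count: 7.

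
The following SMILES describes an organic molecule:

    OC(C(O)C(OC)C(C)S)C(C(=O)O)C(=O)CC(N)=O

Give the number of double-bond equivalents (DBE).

3

Degree of unsaturation = (number of rings) + (number of π bonds).
Ring closures in the SMILES: 0.
π bonds: 3 double bonds (each 1 DoU) → 3 DoU from unsaturation.
Total DoU = 0 + 3 = 3.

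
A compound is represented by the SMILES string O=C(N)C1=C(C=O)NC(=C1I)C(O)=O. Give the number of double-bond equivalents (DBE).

6

Degree of unsaturation = (number of rings) + (number of π bonds).
Ring closures in the SMILES: 1.
π bonds: 5 double bonds (each 1 DoU) → 5 DoU from unsaturation.
Total DoU = 1 + 5 = 6.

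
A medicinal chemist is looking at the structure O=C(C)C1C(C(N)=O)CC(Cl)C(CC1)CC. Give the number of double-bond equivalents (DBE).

Molecular formula: C12H20ClNO2.
DoU = (2C + 2 + N − H − X) / 2, where X is the halogen count and O/S are ignored.
    = (2·12 + 2 + 1 − 20 − 1) / 2 = 6 / 2 = 3.

3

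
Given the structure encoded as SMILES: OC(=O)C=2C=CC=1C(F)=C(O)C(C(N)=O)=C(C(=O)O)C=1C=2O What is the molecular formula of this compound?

Walk through each heavy atom and fill implicit hydrogens from standard valence (C 4, N 3, O 2, S 2, halogen 1):
  atom 1: O, bond orders sum to 1 (valence 2) → 1 H
  atom 2: C, bond orders sum to 4 (valence 4) → 0 H
  atom 3: O, bond orders sum to 2 (valence 2) → 0 H
  atom 4: C, bond orders sum to 4 (valence 4) → 0 H
  atom 5: C, bond orders sum to 3 (valence 4) → 1 H
  atom 6: C, bond orders sum to 3 (valence 4) → 1 H
  atom 7: C, bond orders sum to 4 (valence 4) → 0 H
  atom 8: C, bond orders sum to 4 (valence 4) → 0 H
  atom 9: F (halogen, monovalent) → 0 H
  atom 10: C, bond orders sum to 4 (valence 4) → 0 H
  atom 11: O, bond orders sum to 1 (valence 2) → 1 H
  atom 12: C, bond orders sum to 4 (valence 4) → 0 H
  atom 13: C, bond orders sum to 4 (valence 4) → 0 H
  atom 14: N, bond orders sum to 1 (valence 3) → 2 H
  atom 15: O, bond orders sum to 2 (valence 2) → 0 H
  atom 16: C, bond orders sum to 4 (valence 4) → 0 H
  atom 17: C, bond orders sum to 4 (valence 4) → 0 H
  atom 18: O, bond orders sum to 2 (valence 2) → 0 H
  atom 19: O, bond orders sum to 1 (valence 2) → 1 H
  atom 20: C, bond orders sum to 4 (valence 4) → 0 H
  atom 21: C, bond orders sum to 4 (valence 4) → 0 H
  atom 22: O, bond orders sum to 1 (valence 2) → 1 H
Totals → C:13, H:8, F:1, N:1, O:7.

C13H8FNO7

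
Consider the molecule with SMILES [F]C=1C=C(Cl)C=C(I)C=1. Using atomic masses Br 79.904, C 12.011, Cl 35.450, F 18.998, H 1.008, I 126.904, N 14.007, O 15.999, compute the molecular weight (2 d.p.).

First, the molecular formula is C6H3ClFI (counting implicit H from valence).
  C: 6 × 12.011 = 72.066
  Cl: 1 × 35.450 = 35.450
  F: 1 × 18.998 = 18.998
  H: 3 × 1.008 = 3.024
  I: 1 × 126.904 = 126.904
Sum: 6×12.011 + 1×35.450 + 1×18.998 + 3×1.008 + 1×126.904 = 256.442 → 256.44 g/mol.

256.44 g/mol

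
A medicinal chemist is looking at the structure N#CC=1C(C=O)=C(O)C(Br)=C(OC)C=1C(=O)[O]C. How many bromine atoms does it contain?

1

Scan the SMILES for Br atoms (remember two-letter symbols like Cl and Br are single atoms).
Bromine count: 1.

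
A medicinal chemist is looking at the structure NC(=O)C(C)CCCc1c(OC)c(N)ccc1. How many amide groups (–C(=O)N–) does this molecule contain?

1

The amide motif appears at heavy-atom position 2 in the SMILES.
Other groups present: 1 ether, 1 primary amine.
Amide count: 1.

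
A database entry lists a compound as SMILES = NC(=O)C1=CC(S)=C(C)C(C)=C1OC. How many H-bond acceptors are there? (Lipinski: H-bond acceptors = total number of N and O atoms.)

3

N atoms: 1; O atoms: 2.
Lipinski HBA = 1 + 2 = 3.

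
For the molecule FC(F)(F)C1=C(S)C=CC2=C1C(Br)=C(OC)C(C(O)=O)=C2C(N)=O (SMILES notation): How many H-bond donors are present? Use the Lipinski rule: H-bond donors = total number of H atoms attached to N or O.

3

Donors: find every N or O and count the H atoms it carries.
  atom 15 (O): bond orders sum to 2 → 0 H
  atom 19 (O): bond orders sum to 1 → 1 H
  atom 20 (O): bond orders sum to 2 → 0 H
  atom 23 (N): bond orders sum to 1 → 2 H
  atom 24 (O): bond orders sum to 2 → 0 H
Lipinski HBD = 3.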